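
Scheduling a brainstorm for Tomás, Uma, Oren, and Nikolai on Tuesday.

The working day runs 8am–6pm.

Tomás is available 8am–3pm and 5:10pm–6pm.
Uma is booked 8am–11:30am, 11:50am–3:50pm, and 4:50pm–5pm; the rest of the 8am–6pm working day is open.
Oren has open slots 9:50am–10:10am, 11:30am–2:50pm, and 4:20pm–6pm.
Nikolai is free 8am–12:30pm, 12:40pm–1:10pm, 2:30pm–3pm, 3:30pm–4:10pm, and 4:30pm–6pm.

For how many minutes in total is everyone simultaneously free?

70 minutes

Uma free within 08:00–18:00: 11:30–11:50, 15:50–16:50, 17:00–18:00.
Tomás ∩ Uma: 11:30–11:50, 17:10–18:00.
Tomás ∩ Uma ∩ Oren: 11:30–11:50, 17:10–18:00.
Tomás ∩ Uma ∩ Oren ∩ Nikolai: 11:30–11:50, 17:10–18:00.
Total common minutes: 20 + 50 = 70.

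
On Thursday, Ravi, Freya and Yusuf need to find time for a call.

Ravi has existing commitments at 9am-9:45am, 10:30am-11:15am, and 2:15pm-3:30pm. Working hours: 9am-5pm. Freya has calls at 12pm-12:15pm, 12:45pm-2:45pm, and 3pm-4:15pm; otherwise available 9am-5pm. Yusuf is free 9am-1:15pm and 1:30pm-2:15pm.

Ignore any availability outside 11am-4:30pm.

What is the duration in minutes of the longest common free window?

45 minutes

Ravi free within 09:00–17:00: 09:45–10:30, 11:15–14:15, 15:30–17:00.
Freya free within 09:00–17:00: 09:00–12:00, 12:15–12:45, 14:45–15:00, 16:15–17:00.
Ravi ∩ Freya: 09:45–10:30, 11:15–12:00, 12:15–12:45, 16:15–17:00.
Ravi ∩ Freya ∩ Yusuf: 09:45–10:30, 11:15–12:00, 12:15–12:45.
Restricted to 11:00–16:30: 11:15–12:00, 12:15–12:45.
Common window lengths: 45, 30 min; longest is 45.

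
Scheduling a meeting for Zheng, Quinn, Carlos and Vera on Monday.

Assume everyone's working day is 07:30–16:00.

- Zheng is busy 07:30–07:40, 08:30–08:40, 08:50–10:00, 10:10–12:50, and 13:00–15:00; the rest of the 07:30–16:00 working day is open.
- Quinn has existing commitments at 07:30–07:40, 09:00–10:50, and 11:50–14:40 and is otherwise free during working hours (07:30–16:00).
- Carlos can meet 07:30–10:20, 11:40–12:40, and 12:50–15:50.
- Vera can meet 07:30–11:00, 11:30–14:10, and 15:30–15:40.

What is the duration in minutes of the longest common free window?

Zheng free within 07:30–16:00: 07:40–08:30, 08:40–08:50, 10:00–10:10, 12:50–13:00, 15:00–16:00.
Quinn free within 07:30–16:00: 07:40–09:00, 10:50–11:50, 14:40–16:00.
Zheng ∩ Quinn: 07:40–08:30, 08:40–08:50, 15:00–16:00.
Zheng ∩ Quinn ∩ Carlos: 07:40–08:30, 08:40–08:50, 15:00–15:50.
Zheng ∩ Quinn ∩ Carlos ∩ Vera: 07:40–08:30, 08:40–08:50, 15:30–15:40.
Common window lengths: 50, 10, 10 min; longest is 50.

50 minutes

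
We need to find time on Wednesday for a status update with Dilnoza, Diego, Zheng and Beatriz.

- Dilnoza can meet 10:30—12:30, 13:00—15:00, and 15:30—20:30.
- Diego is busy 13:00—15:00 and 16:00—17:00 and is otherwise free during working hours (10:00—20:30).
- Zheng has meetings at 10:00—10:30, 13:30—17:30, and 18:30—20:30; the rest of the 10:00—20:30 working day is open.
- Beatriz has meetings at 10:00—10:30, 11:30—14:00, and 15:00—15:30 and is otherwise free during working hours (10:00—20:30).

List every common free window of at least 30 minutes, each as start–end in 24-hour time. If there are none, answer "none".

10:30–11:30, 17:30–18:30

Diego free within 10:00–20:30: 10:00–13:00, 15:00–16:00, 17:00–20:30.
Zheng free within 10:00–20:30: 10:30–13:30, 17:30–18:30.
Beatriz free within 10:00–20:30: 10:30–11:30, 14:00–15:00, 15:30–20:30.
Dilnoza ∩ Diego: 10:30–12:30, 15:30–16:00, 17:00–20:30.
Dilnoza ∩ Diego ∩ Zheng: 10:30–12:30, 17:30–18:30.
Dilnoza ∩ Diego ∩ Zheng ∩ Beatriz: 10:30–11:30, 17:30–18:30.
Windows ≥ 30 min: 10:30–11:30, 17:30–18:30.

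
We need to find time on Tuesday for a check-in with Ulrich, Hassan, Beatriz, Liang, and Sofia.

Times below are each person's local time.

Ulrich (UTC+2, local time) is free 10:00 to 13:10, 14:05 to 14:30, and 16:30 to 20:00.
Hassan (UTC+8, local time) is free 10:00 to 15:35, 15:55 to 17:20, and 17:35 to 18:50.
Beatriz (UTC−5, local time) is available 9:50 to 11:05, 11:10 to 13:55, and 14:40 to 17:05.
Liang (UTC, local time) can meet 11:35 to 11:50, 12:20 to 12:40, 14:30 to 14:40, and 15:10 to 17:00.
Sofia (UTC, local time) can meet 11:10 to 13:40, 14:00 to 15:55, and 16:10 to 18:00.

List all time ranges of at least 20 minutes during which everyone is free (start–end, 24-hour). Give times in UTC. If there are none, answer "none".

none

Ulrich → UTC: 08:00–11:10, 12:05–12:30, 14:30–18:00.
Hassan → UTC: 02:00–07:35, 07:55–09:20, 09:35–10:50.
Beatriz → UTC: 14:50–16:05, 16:10–18:55, 19:40–22:05.
Liang → UTC: 11:35–11:50, 12:20–12:40, 14:30–14:40, 15:10–17:00.
Sofia → UTC: 11:10–13:40, 14:00–15:55, 16:10–18:00.
Ulrich ∩ Hassan: 08:00–09:20, 09:35–10:50.
Ulrich ∩ Hassan ∩ Beatriz: (none).
Ulrich ∩ Hassan ∩ Beatriz ∩ Liang: (none).
Ulrich ∩ Hassan ∩ Beatriz ∩ Liang ∩ Sofia: (none).
Windows ≥ 20 min: (none).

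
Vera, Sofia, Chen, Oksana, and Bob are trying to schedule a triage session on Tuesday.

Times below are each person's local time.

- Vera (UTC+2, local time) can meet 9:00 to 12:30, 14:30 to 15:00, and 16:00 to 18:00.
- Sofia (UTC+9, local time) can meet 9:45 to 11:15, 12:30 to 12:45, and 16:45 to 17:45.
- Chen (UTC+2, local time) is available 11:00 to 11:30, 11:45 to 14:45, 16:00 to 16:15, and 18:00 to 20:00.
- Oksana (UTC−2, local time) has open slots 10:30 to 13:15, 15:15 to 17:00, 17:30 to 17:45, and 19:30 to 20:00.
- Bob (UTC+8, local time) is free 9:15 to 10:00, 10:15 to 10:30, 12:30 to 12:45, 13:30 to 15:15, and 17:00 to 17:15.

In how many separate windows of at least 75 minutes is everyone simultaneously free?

0

Vera → UTC: 07:00–10:30, 12:30–13:00, 14:00–16:00.
Sofia → UTC: 00:45–02:15, 03:30–03:45, 07:45–08:45.
Chen → UTC: 09:00–09:30, 09:45–12:45, 14:00–14:15, 16:00–18:00.
Oksana → UTC: 12:30–15:15, 17:15–19:00, 19:30–19:45, 21:30–22:00.
Bob → UTC: 01:15–02:00, 02:15–02:30, 04:30–04:45, 05:30–07:15, 09:00–09:15.
Vera ∩ Sofia: 07:45–08:45.
Vera ∩ Sofia ∩ Chen: (none).
Vera ∩ Sofia ∩ Chen ∩ Oksana: (none).
Vera ∩ Sofia ∩ Chen ∩ Oksana ∩ Bob: (none).
Windows ≥ 75 min: (none).
That's 0 windows.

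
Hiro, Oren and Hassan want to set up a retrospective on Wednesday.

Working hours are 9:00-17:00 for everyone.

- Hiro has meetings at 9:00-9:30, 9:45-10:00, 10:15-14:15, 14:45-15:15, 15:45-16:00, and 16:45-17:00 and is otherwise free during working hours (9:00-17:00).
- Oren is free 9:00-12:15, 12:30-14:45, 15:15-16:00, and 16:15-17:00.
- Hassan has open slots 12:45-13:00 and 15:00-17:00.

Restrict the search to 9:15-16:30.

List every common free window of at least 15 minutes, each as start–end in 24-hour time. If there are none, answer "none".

15:15–15:45, 16:15–16:30

Hiro free within 09:00–17:00: 09:30–09:45, 10:00–10:15, 14:15–14:45, 15:15–15:45, 16:00–16:45.
Hiro ∩ Oren: 09:30–09:45, 10:00–10:15, 14:15–14:45, 15:15–15:45, 16:15–16:45.
Hiro ∩ Oren ∩ Hassan: 15:15–15:45, 16:15–16:45.
Restricted to 09:15–16:30: 15:15–15:45, 16:15–16:30.
Windows ≥ 15 min: 15:15–15:45, 16:15–16:30.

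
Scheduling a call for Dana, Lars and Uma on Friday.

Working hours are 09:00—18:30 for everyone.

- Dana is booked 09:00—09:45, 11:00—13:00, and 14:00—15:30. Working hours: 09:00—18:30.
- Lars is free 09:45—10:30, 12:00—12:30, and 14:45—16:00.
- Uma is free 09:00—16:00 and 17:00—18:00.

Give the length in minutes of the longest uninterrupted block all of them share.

Dana free within 09:00–18:30: 09:45–11:00, 13:00–14:00, 15:30–18:30.
Dana ∩ Lars: 09:45–10:30, 15:30–16:00.
Dana ∩ Lars ∩ Uma: 09:45–10:30, 15:30–16:00.
Common window lengths: 45, 30 min; longest is 45.

45 minutes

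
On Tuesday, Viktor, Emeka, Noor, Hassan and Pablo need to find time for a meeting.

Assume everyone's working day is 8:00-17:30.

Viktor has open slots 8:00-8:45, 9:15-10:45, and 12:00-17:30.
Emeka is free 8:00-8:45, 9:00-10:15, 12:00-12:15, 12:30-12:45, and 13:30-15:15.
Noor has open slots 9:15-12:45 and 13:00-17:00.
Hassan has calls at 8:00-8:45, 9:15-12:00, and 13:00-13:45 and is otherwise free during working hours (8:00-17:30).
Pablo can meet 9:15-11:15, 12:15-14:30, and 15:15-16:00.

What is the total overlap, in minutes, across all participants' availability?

Hassan free within 08:00–17:30: 08:45–09:15, 12:00–13:00, 13:45–17:30.
Viktor ∩ Emeka: 08:00–08:45, 09:15–10:15, 12:00–12:15, 12:30–12:45, 13:30–15:15.
Viktor ∩ Emeka ∩ Noor: 09:15–10:15, 12:00–12:15, 12:30–12:45, 13:30–15:15.
Viktor ∩ Emeka ∩ Noor ∩ Hassan: 12:00–12:15, 12:30–12:45, 13:45–15:15.
Viktor ∩ Emeka ∩ Noor ∩ Hassan ∩ Pablo: 12:30–12:45, 13:45–14:30.
Total common minutes: 15 + 45 = 60.

60 minutes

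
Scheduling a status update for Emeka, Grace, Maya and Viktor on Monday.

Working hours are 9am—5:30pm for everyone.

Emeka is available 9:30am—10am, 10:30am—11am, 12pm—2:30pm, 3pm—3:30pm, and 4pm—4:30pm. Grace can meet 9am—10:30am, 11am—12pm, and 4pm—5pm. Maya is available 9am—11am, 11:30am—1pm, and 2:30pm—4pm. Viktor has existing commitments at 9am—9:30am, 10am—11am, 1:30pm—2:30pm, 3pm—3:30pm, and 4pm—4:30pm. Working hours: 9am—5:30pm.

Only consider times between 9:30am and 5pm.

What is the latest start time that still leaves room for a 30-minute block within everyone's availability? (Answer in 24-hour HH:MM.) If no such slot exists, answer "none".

Viktor free within 09:00–17:30: 09:30–10:00, 11:00–13:30, 14:30–15:00, 15:30–16:00, 16:30–17:30.
Emeka ∩ Grace: 09:30–10:00, 16:00–16:30.
Emeka ∩ Grace ∩ Maya: 09:30–10:00.
Emeka ∩ Grace ∩ Maya ∩ Viktor: 09:30–10:00.
Restricted to 09:30–17:00: 09:30–10:00.
Windows ≥ 30 min: 09:30–10:00.
Latest start in the last window 09:30–10:00 is 10:00 − 30 min = 09:30.

09:30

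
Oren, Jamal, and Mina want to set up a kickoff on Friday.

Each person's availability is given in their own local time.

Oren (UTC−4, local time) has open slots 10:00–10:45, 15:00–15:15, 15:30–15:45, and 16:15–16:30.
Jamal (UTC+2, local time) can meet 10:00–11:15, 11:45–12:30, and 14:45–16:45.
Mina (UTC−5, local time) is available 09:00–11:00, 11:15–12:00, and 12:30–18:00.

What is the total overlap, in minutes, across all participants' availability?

Oren → UTC: 14:00–14:45, 19:00–19:15, 19:30–19:45, 20:15–20:30.
Jamal → UTC: 08:00–09:15, 09:45–10:30, 12:45–14:45.
Mina → UTC: 14:00–16:00, 16:15–17:00, 17:30–23:00.
Oren ∩ Jamal: 14:00–14:45.
Oren ∩ Jamal ∩ Mina: 14:00–14:45.
Total common minutes: 45.

45 minutes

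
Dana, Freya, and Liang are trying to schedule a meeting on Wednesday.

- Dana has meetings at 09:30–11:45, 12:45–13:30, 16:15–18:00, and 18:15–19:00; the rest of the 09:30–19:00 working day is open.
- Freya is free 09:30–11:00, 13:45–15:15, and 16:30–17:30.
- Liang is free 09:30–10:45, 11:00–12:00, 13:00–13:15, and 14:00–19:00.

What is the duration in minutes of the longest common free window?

75 minutes

Dana free within 09:30–19:00: 11:45–12:45, 13:30–16:15, 18:00–18:15.
Dana ∩ Freya: 13:45–15:15.
Dana ∩ Freya ∩ Liang: 14:00–15:15.
Single common window of 75 minutes.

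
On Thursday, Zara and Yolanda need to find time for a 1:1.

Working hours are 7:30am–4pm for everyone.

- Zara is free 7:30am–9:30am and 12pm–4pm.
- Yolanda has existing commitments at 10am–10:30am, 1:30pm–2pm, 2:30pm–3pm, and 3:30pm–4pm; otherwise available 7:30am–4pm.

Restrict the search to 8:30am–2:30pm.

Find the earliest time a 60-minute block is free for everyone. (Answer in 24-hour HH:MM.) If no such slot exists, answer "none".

08:30

Yolanda free within 07:30–16:00: 07:30–10:00, 10:30–13:30, 14:00–14:30, 15:00–15:30.
Zara ∩ Yolanda: 07:30–09:30, 12:00–13:30, 14:00–14:30, 15:00–15:30.
Restricted to 08:30–14:30: 08:30–09:30, 12:00–13:30, 14:00–14:30.
Windows ≥ 60 min: 08:30–09:30, 12:00–13:30.
Earliest such window starts at 08:30.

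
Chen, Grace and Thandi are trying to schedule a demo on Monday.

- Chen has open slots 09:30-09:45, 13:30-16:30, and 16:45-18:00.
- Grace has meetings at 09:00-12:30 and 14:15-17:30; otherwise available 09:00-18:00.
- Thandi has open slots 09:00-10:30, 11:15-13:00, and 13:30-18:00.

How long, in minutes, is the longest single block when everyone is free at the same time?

Grace free within 09:00–18:00: 12:30–14:15, 17:30–18:00.
Chen ∩ Grace: 13:30–14:15, 17:30–18:00.
Chen ∩ Grace ∩ Thandi: 13:30–14:15, 17:30–18:00.
Common window lengths: 45, 30 min; longest is 45.

45 minutes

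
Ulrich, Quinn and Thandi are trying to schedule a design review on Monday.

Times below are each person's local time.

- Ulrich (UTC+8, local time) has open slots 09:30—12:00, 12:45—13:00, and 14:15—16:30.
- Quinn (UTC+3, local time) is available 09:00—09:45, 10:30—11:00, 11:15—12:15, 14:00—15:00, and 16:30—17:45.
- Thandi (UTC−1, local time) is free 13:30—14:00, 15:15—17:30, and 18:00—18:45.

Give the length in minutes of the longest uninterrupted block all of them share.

0 minutes

Ulrich → UTC: 01:30–04:00, 04:45–05:00, 06:15–08:30.
Quinn → UTC: 06:00–06:45, 07:30–08:00, 08:15–09:15, 11:00–12:00, 13:30–14:45.
Thandi → UTC: 14:30–15:00, 16:15–18:30, 19:00–19:45.
Ulrich ∩ Quinn: 06:15–06:45, 07:30–08:00, 08:15–08:30.
Ulrich ∩ Quinn ∩ Thandi: (none).
No common window.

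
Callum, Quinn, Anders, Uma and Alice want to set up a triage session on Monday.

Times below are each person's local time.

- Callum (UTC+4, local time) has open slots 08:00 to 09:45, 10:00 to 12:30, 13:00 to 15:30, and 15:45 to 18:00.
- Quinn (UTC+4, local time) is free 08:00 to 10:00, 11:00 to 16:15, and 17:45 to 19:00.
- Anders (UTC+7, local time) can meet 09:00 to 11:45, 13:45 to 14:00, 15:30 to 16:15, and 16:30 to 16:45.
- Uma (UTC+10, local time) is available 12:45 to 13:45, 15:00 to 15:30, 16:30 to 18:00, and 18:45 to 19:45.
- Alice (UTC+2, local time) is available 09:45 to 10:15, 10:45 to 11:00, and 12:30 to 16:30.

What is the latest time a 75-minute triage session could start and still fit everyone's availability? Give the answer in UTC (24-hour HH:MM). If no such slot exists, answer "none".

Callum → UTC: 04:00–05:45, 06:00–08:30, 09:00–11:30, 11:45–14:00.
Quinn → UTC: 04:00–06:00, 07:00–12:15, 13:45–15:00.
Anders → UTC: 02:00–04:45, 06:45–07:00, 08:30–09:15, 09:30–09:45.
Uma → UTC: 02:45–03:45, 05:00–05:30, 06:30–08:00, 08:45–09:45.
Alice → UTC: 07:45–08:15, 08:45–09:00, 10:30–14:30.
Callum ∩ Quinn: 04:00–05:45, 07:00–08:30, 09:00–11:30, 11:45–12:15, 13:45–14:00.
Callum ∩ Quinn ∩ Anders: 04:00–04:45, 09:00–09:15, 09:30–09:45.
Callum ∩ Quinn ∩ Anders ∩ Uma: 09:00–09:15, 09:30–09:45.
Callum ∩ Quinn ∩ Anders ∩ Uma ∩ Alice: (none).
Windows ≥ 75 min: (none).

none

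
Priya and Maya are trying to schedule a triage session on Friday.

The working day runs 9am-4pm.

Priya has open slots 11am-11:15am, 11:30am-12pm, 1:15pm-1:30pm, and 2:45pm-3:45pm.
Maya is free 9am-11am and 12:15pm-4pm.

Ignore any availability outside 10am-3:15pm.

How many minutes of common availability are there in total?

Priya ∩ Maya: 13:15–13:30, 14:45–15:45.
Restricted to 10:00–15:15: 13:15–13:30, 14:45–15:15.
Total common minutes: 15 + 30 = 45.

45 minutes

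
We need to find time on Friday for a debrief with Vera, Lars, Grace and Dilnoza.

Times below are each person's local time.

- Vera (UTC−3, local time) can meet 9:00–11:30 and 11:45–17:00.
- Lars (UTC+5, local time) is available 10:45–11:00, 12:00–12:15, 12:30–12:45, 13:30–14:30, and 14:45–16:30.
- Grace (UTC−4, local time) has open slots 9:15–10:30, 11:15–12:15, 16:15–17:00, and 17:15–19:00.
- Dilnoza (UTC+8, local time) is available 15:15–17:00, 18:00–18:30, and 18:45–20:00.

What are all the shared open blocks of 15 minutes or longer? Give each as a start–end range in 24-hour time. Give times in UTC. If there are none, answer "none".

Vera → UTC: 12:00–14:30, 14:45–20:00.
Lars → UTC: 05:45–06:00, 07:00–07:15, 07:30–07:45, 08:30–09:30, 09:45–11:30.
Grace → UTC: 13:15–14:30, 15:15–16:15, 20:15–21:00, 21:15–23:00.
Dilnoza → UTC: 07:15–09:00, 10:00–10:30, 10:45–12:00.
Vera ∩ Lars: (none).
Vera ∩ Lars ∩ Grace: (none).
Vera ∩ Lars ∩ Grace ∩ Dilnoza: (none).
Windows ≥ 15 min: (none).

none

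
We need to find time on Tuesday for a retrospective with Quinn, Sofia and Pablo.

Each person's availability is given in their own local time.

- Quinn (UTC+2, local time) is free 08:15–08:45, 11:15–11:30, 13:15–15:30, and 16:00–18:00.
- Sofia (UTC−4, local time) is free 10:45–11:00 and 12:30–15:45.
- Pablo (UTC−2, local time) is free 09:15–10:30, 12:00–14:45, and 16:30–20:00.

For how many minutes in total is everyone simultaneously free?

15 minutes

Quinn → UTC: 06:15–06:45, 09:15–09:30, 11:15–13:30, 14:00–16:00.
Sofia → UTC: 14:45–15:00, 16:30–19:45.
Pablo → UTC: 11:15–12:30, 14:00–16:45, 18:30–22:00.
Quinn ∩ Sofia: 14:45–15:00.
Quinn ∩ Sofia ∩ Pablo: 14:45–15:00.
Total common minutes: 15.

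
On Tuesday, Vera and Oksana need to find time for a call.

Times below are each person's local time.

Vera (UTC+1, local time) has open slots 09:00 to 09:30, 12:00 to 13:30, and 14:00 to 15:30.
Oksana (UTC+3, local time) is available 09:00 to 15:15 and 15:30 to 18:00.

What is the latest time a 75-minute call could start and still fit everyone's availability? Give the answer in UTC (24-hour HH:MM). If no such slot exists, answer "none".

13:15

Vera → UTC: 08:00–08:30, 11:00–12:30, 13:00–14:30.
Oksana → UTC: 06:00–12:15, 12:30–15:00.
Vera ∩ Oksana: 08:00–08:30, 11:00–12:15, 13:00–14:30.
Windows ≥ 75 min: 11:00–12:15, 13:00–14:30.
Latest start in the last window 13:00–14:30 is 14:30 − 75 min = 13:15.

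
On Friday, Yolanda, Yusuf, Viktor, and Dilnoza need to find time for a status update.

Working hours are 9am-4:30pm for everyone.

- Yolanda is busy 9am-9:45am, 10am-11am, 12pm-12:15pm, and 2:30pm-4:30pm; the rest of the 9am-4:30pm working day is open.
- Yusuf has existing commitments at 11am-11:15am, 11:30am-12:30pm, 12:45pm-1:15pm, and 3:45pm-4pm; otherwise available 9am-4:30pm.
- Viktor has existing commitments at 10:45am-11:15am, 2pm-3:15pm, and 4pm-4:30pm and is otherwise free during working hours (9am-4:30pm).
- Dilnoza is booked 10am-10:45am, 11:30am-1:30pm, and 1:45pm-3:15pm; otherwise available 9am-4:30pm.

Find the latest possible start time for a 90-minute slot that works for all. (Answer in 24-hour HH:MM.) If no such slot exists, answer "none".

Yolanda free within 09:00–16:30: 09:45–10:00, 11:00–12:00, 12:15–14:30.
Yusuf free within 09:00–16:30: 09:00–11:00, 11:15–11:30, 12:30–12:45, 13:15–15:45, 16:00–16:30.
Viktor free within 09:00–16:30: 09:00–10:45, 11:15–14:00, 15:15–16:00.
Dilnoza free within 09:00–16:30: 09:00–10:00, 10:45–11:30, 13:30–13:45, 15:15–16:30.
Yolanda ∩ Yusuf: 09:45–10:00, 11:15–11:30, 12:30–12:45, 13:15–14:30.
Yolanda ∩ Yusuf ∩ Viktor: 09:45–10:00, 11:15–11:30, 12:30–12:45, 13:15–14:00.
Yolanda ∩ Yusuf ∩ Viktor ∩ Dilnoza: 09:45–10:00, 11:15–11:30, 13:30–13:45.
Windows ≥ 90 min: (none).

none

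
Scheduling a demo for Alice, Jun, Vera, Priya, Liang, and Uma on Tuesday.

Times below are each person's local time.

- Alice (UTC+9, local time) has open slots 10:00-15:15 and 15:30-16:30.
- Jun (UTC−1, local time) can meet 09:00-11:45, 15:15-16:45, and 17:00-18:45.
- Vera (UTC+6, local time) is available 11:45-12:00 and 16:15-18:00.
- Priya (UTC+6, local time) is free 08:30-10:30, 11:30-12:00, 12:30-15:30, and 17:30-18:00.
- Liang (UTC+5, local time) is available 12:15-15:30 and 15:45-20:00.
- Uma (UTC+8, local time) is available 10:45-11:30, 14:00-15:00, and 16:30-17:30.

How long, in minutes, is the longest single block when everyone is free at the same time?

Alice → UTC: 01:00–06:15, 06:30–07:30.
Jun → UTC: 10:00–12:45, 16:15–17:45, 18:00–19:45.
Vera → UTC: 05:45–06:00, 10:15–12:00.
Priya → UTC: 02:30–04:30, 05:30–06:00, 06:30–09:30, 11:30–12:00.
Liang → UTC: 07:15–10:30, 10:45–15:00.
Uma → UTC: 02:45–03:30, 06:00–07:00, 08:30–09:30.
Alice ∩ Jun: (none).
Alice ∩ Jun ∩ Vera: (none).
Alice ∩ Jun ∩ Vera ∩ Priya: (none).
Alice ∩ Jun ∩ Vera ∩ Priya ∩ Liang: (none).
Alice ∩ Jun ∩ Vera ∩ Priya ∩ Liang ∩ Uma: (none).
No common window.

0 minutes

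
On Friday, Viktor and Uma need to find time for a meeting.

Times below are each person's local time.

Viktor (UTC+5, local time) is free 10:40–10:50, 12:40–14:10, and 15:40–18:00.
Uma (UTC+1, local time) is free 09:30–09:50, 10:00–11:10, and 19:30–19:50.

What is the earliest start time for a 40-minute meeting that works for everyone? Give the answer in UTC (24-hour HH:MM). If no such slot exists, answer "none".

none

Viktor → UTC: 05:40–05:50, 07:40–09:10, 10:40–13:00.
Uma → UTC: 08:30–08:50, 09:00–10:10, 18:30–18:50.
Viktor ∩ Uma: 08:30–08:50, 09:00–09:10.
Windows ≥ 40 min: (none).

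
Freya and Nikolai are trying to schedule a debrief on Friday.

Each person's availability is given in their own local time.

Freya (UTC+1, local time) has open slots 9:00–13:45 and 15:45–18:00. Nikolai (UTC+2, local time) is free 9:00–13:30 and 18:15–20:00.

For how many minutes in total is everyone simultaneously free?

255 minutes

Freya → UTC: 08:00–12:45, 14:45–17:00.
Nikolai → UTC: 07:00–11:30, 16:15–18:00.
Freya ∩ Nikolai: 08:00–11:30, 16:15–17:00.
Total common minutes: 210 + 45 = 255.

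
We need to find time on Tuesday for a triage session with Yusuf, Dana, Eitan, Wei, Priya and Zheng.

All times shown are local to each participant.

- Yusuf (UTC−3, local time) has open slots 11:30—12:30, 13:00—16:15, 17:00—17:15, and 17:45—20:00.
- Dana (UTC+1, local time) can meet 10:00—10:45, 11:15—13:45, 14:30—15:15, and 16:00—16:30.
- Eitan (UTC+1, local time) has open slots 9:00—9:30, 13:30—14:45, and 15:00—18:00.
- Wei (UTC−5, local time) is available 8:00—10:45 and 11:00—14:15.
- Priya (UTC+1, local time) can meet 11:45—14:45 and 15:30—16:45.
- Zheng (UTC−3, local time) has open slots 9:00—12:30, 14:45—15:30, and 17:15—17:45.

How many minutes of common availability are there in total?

Yusuf → UTC: 14:30–15:30, 16:00–19:15, 20:00–20:15, 20:45–23:00.
Dana → UTC: 09:00–09:45, 10:15–12:45, 13:30–14:15, 15:00–15:30.
Eitan → UTC: 08:00–08:30, 12:30–13:45, 14:00–17:00.
Wei → UTC: 13:00–15:45, 16:00–19:15.
Priya → UTC: 10:45–13:45, 14:30–15:45.
Zheng → UTC: 12:00–15:30, 17:45–18:30, 20:15–20:45.
Yusuf ∩ Dana: 15:00–15:30.
Yusuf ∩ Dana ∩ Eitan: 15:00–15:30.
Yusuf ∩ Dana ∩ Eitan ∩ Wei: 15:00–15:30.
Yusuf ∩ Dana ∩ Eitan ∩ Wei ∩ Priya: 15:00–15:30.
Yusuf ∩ Dana ∩ Eitan ∩ Wei ∩ Priya ∩ Zheng: 15:00–15:30.
Total common minutes: 30.

30 minutes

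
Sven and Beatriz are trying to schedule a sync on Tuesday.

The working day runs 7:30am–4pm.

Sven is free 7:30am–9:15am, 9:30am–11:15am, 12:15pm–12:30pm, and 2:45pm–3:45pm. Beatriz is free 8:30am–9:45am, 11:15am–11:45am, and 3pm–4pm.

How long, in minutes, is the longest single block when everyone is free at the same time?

45 minutes

Sven ∩ Beatriz: 08:30–09:15, 09:30–09:45, 15:00–15:45.
Common window lengths: 45, 15, 45 min; longest is 45.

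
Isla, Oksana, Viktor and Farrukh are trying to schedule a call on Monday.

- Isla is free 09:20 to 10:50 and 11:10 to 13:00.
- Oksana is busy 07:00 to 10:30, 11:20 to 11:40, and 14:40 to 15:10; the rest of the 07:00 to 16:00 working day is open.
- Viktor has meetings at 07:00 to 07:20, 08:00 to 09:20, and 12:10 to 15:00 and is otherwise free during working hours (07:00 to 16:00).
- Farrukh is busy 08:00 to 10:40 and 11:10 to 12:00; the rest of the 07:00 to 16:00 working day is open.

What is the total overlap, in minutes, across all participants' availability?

Oksana free within 07:00–16:00: 10:30–11:20, 11:40–14:40, 15:10–16:00.
Viktor free within 07:00–16:00: 07:20–08:00, 09:20–12:10, 15:00–16:00.
Farrukh free within 07:00–16:00: 07:00–08:00, 10:40–11:10, 12:00–16:00.
Isla ∩ Oksana: 10:30–10:50, 11:10–11:20, 11:40–13:00.
Isla ∩ Oksana ∩ Viktor: 10:30–10:50, 11:10–11:20, 11:40–12:10.
Isla ∩ Oksana ∩ Viktor ∩ Farrukh: 10:40–10:50, 12:00–12:10.
Total common minutes: 10 + 10 = 20.

20 minutes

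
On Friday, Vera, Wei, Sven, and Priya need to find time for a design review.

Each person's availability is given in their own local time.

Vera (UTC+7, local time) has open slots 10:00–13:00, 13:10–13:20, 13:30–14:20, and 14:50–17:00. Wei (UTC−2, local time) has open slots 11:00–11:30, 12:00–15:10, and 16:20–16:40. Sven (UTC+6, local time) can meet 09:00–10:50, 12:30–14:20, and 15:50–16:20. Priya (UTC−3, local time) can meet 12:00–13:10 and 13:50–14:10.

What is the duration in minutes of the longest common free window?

Vera → UTC: 03:00–06:00, 06:10–06:20, 06:30–07:20, 07:50–10:00.
Wei → UTC: 13:00–13:30, 14:00–17:10, 18:20–18:40.
Sven → UTC: 03:00–04:50, 06:30–08:20, 09:50–10:20.
Priya → UTC: 15:00–16:10, 16:50–17:10.
Vera ∩ Wei: (none).
Vera ∩ Wei ∩ Sven: (none).
Vera ∩ Wei ∩ Sven ∩ Priya: (none).
No common window.

0 minutes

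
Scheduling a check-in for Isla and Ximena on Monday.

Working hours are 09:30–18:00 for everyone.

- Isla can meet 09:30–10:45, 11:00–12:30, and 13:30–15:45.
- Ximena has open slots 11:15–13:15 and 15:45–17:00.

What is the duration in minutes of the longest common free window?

75 minutes

Isla ∩ Ximena: 11:15–12:30.
Single common window of 75 minutes.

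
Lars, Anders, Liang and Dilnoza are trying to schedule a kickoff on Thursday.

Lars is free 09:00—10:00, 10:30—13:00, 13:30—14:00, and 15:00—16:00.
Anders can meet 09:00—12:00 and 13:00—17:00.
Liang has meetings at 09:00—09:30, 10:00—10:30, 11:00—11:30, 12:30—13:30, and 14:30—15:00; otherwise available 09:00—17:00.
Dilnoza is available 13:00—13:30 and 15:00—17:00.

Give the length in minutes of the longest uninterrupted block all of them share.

Liang free within 09:00–17:00: 09:30–10:00, 10:30–11:00, 11:30–12:30, 13:30–14:30, 15:00–17:00.
Lars ∩ Anders: 09:00–10:00, 10:30–12:00, 13:30–14:00, 15:00–16:00.
Lars ∩ Anders ∩ Liang: 09:30–10:00, 10:30–11:00, 11:30–12:00, 13:30–14:00, 15:00–16:00.
Lars ∩ Anders ∩ Liang ∩ Dilnoza: 15:00–16:00.
Single common window of 60 minutes.

60 minutes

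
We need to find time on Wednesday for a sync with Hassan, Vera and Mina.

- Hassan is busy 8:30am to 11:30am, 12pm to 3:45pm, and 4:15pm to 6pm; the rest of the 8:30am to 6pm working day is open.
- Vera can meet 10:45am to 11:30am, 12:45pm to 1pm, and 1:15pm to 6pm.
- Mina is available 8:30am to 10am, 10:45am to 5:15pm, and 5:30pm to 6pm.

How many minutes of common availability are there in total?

Hassan free within 08:30–18:00: 11:30–12:00, 15:45–16:15.
Hassan ∩ Vera: 15:45–16:15.
Hassan ∩ Vera ∩ Mina: 15:45–16:15.
Total common minutes: 30.

30 minutes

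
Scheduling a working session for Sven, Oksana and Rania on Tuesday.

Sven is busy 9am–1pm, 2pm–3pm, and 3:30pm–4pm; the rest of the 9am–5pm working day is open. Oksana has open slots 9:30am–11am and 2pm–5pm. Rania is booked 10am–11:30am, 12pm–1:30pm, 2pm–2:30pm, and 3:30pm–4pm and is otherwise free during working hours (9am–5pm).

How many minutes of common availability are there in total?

Sven free within 09:00–17:00: 13:00–14:00, 15:00–15:30, 16:00–17:00.
Rania free within 09:00–17:00: 09:00–10:00, 11:30–12:00, 13:30–14:00, 14:30–15:30, 16:00–17:00.
Sven ∩ Oksana: 15:00–15:30, 16:00–17:00.
Sven ∩ Oksana ∩ Rania: 15:00–15:30, 16:00–17:00.
Total common minutes: 30 + 60 = 90.

90 minutes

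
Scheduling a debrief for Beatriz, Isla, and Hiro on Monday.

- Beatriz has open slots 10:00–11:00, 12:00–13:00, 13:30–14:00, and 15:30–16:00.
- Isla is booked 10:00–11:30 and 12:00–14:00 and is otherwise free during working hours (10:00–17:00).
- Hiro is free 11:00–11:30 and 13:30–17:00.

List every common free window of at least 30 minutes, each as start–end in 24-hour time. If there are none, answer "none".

Isla free within 10:00–17:00: 11:30–12:00, 14:00–17:00.
Beatriz ∩ Isla: 15:30–16:00.
Beatriz ∩ Isla ∩ Hiro: 15:30–16:00.
Windows ≥ 30 min: 15:30–16:00.

15:30–16:00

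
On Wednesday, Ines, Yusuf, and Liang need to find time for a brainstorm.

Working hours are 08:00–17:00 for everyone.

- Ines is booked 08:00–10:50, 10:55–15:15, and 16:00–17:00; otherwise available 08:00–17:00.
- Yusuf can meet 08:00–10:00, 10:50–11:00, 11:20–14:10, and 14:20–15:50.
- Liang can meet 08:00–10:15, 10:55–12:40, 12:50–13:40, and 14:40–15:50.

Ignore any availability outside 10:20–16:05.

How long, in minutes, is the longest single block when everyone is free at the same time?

Ines free within 08:00–17:00: 10:50–10:55, 15:15–16:00.
Ines ∩ Yusuf: 10:50–10:55, 15:15–15:50.
Ines ∩ Yusuf ∩ Liang: 15:15–15:50.
Restricted to 10:20–16:05: 15:15–15:50.
Single common window of 35 minutes.

35 minutes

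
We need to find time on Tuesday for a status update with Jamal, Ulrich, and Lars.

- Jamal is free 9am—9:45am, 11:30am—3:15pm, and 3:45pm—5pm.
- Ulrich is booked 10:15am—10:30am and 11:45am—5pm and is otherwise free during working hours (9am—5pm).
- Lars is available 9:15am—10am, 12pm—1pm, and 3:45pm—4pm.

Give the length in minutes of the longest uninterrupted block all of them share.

30 minutes

Ulrich free within 09:00–17:00: 09:00–10:15, 10:30–11:45.
Jamal ∩ Ulrich: 09:00–09:45, 11:30–11:45.
Jamal ∩ Ulrich ∩ Lars: 09:15–09:45.
Single common window of 30 minutes.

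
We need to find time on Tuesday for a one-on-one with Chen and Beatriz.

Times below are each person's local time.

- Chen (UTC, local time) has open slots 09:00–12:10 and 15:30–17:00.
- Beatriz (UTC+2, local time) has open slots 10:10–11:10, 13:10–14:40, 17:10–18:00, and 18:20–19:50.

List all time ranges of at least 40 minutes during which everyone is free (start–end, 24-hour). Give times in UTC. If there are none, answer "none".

11:10–12:10, 16:20–17:00

Chen → UTC: 09:00–12:10, 15:30–17:00.
Beatriz → UTC: 08:10–09:10, 11:10–12:40, 15:10–16:00, 16:20–17:50.
Chen ∩ Beatriz: 09:00–09:10, 11:10–12:10, 15:30–16:00, 16:20–17:00.
Windows ≥ 40 min: 11:10–12:10, 16:20–17:00.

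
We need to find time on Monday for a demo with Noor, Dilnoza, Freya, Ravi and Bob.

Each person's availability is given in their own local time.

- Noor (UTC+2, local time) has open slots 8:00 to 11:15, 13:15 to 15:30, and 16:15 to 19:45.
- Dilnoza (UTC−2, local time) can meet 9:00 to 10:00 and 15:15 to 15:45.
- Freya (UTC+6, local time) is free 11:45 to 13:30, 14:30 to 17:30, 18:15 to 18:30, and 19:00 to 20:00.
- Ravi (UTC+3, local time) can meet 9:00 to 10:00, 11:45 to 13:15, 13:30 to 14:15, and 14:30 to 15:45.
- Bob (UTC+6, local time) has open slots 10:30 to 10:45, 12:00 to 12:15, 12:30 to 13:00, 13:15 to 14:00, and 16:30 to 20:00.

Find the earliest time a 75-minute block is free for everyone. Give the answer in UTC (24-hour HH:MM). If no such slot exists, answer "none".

none

Noor → UTC: 06:00–09:15, 11:15–13:30, 14:15–17:45.
Dilnoza → UTC: 11:00–12:00, 17:15–17:45.
Freya → UTC: 05:45–07:30, 08:30–11:30, 12:15–12:30, 13:00–14:00.
Ravi → UTC: 06:00–07:00, 08:45–10:15, 10:30–11:15, 11:30–12:45.
Bob → UTC: 04:30–04:45, 06:00–06:15, 06:30–07:00, 07:15–08:00, 10:30–14:00.
Noor ∩ Dilnoza: 11:15–12:00, 17:15–17:45.
Noor ∩ Dilnoza ∩ Freya: 11:15–11:30.
Noor ∩ Dilnoza ∩ Freya ∩ Ravi: (none).
Noor ∩ Dilnoza ∩ Freya ∩ Ravi ∩ Bob: (none).
Windows ≥ 75 min: (none).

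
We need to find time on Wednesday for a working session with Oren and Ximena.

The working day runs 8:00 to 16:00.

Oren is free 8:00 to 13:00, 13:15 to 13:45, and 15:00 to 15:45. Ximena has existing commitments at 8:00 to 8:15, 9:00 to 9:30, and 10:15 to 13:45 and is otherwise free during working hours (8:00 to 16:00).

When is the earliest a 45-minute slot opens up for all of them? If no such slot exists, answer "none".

Ximena free within 08:00–16:00: 08:15–09:00, 09:30–10:15, 13:45–16:00.
Oren ∩ Ximena: 08:15–09:00, 09:30–10:15, 15:00–15:45.
Windows ≥ 45 min: 08:15–09:00, 09:30–10:15, 15:00–15:45.
Earliest such window starts at 08:15.

08:15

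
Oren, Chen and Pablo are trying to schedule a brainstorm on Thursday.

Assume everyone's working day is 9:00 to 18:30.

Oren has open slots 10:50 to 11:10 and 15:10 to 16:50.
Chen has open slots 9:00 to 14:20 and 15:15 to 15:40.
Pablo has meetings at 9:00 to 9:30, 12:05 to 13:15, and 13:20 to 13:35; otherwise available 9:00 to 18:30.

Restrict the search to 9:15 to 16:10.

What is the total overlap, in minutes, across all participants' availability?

45 minutes

Pablo free within 09:00–18:30: 09:30–12:05, 13:15–13:20, 13:35–18:30.
Oren ∩ Chen: 10:50–11:10, 15:15–15:40.
Oren ∩ Chen ∩ Pablo: 10:50–11:10, 15:15–15:40.
Restricted to 09:15–16:10: 10:50–11:10, 15:15–15:40.
Total common minutes: 20 + 25 = 45.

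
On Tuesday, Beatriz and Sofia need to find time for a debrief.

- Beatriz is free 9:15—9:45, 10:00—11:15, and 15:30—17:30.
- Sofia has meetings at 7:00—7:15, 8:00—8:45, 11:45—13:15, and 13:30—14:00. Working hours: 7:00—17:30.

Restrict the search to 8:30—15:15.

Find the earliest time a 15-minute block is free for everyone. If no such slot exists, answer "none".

Sofia free within 07:00–17:30: 07:15–08:00, 08:45–11:45, 13:15–13:30, 14:00–17:30.
Beatriz ∩ Sofia: 09:15–09:45, 10:00–11:15, 15:30–17:30.
Restricted to 08:30–15:15: 09:15–09:45, 10:00–11:15.
Windows ≥ 15 min: 09:15–09:45, 10:00–11:15.
Earliest such window starts at 09:15.

09:15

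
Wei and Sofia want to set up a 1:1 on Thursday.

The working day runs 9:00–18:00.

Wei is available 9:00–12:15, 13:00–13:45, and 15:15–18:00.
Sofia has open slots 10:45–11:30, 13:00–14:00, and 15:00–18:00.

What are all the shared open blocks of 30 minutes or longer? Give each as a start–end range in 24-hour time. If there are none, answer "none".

Wei ∩ Sofia: 10:45–11:30, 13:00–13:45, 15:15–18:00.
Windows ≥ 30 min: 10:45–11:30, 13:00–13:45, 15:15–18:00.

10:45–11:30, 13:00–13:45, 15:15–18:00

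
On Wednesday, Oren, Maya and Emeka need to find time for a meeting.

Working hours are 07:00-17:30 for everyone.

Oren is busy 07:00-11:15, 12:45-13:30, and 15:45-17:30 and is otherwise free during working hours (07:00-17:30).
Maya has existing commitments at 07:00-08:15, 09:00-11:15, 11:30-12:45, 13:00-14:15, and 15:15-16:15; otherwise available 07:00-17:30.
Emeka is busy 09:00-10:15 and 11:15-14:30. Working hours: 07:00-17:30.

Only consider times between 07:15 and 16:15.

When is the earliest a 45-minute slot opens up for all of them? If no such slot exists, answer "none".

14:30

Oren free within 07:00–17:30: 11:15–12:45, 13:30–15:45.
Maya free within 07:00–17:30: 08:15–09:00, 11:15–11:30, 12:45–13:00, 14:15–15:15, 16:15–17:30.
Emeka free within 07:00–17:30: 07:00–09:00, 10:15–11:15, 14:30–17:30.
Oren ∩ Maya: 11:15–11:30, 14:15–15:15.
Oren ∩ Maya ∩ Emeka: 14:30–15:15.
Restricted to 07:15–16:15: 14:30–15:15.
Windows ≥ 45 min: 14:30–15:15.
Earliest such window starts at 14:30.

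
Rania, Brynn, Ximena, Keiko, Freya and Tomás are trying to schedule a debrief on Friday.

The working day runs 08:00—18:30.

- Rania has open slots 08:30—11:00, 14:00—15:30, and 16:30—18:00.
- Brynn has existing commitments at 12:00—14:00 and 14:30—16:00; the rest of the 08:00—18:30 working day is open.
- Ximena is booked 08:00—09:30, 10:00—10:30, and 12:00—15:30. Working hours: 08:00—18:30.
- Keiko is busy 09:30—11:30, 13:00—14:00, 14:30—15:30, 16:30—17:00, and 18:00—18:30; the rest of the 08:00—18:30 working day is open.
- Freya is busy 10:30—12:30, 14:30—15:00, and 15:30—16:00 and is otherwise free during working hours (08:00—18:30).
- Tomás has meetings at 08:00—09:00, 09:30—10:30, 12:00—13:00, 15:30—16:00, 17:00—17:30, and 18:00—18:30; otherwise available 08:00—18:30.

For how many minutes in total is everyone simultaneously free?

30 minutes

Brynn free within 08:00–18:30: 08:00–12:00, 14:00–14:30, 16:00–18:30.
Ximena free within 08:00–18:30: 09:30–10:00, 10:30–12:00, 15:30–18:30.
Keiko free within 08:00–18:30: 08:00–09:30, 11:30–13:00, 14:00–14:30, 15:30–16:30, 17:00–18:00.
Freya free within 08:00–18:30: 08:00–10:30, 12:30–14:30, 15:00–15:30, 16:00–18:30.
Tomás free within 08:00–18:30: 09:00–09:30, 10:30–12:00, 13:00–15:30, 16:00–17:00, 17:30–18:00.
Rania ∩ Brynn: 08:30–11:00, 14:00–14:30, 16:30–18:00.
Rania ∩ Brynn ∩ Ximena: 09:30–10:00, 10:30–11:00, 16:30–18:00.
Rania ∩ Brynn ∩ Ximena ∩ Keiko: 17:00–18:00.
Rania ∩ Brynn ∩ Ximena ∩ Keiko ∩ Freya: 17:00–18:00.
Rania ∩ Brynn ∩ Ximena ∩ Keiko ∩ Freya ∩ Tomás: 17:30–18:00.
Total common minutes: 30.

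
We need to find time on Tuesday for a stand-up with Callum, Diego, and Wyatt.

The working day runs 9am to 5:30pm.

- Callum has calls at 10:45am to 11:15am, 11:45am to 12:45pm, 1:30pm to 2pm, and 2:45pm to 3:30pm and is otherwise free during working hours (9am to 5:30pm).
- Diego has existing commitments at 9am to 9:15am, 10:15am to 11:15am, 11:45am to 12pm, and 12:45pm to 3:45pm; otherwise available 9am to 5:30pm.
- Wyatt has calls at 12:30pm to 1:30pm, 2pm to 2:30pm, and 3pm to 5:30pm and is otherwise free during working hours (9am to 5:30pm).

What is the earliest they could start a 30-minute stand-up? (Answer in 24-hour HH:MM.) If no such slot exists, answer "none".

09:15

Callum free within 09:00–17:30: 09:00–10:45, 11:15–11:45, 12:45–13:30, 14:00–14:45, 15:30–17:30.
Diego free within 09:00–17:30: 09:15–10:15, 11:15–11:45, 12:00–12:45, 15:45–17:30.
Wyatt free within 09:00–17:30: 09:00–12:30, 13:30–14:00, 14:30–15:00.
Callum ∩ Diego: 09:15–10:15, 11:15–11:45, 15:45–17:30.
Callum ∩ Diego ∩ Wyatt: 09:15–10:15, 11:15–11:45.
Windows ≥ 30 min: 09:15–10:15, 11:15–11:45.
Earliest such window starts at 09:15.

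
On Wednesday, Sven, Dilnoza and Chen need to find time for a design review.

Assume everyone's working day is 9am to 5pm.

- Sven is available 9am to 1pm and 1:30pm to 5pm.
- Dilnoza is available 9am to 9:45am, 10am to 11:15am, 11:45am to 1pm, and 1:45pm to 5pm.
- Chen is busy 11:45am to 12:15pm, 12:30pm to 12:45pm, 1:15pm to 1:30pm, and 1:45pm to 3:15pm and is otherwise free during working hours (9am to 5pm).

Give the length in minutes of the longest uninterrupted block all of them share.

105 minutes

Chen free within 09:00–17:00: 09:00–11:45, 12:15–12:30, 12:45–13:15, 13:30–13:45, 15:15–17:00.
Sven ∩ Dilnoza: 09:00–09:45, 10:00–11:15, 11:45–13:00, 13:45–17:00.
Sven ∩ Dilnoza ∩ Chen: 09:00–09:45, 10:00–11:15, 12:15–12:30, 12:45–13:00, 15:15–17:00.
Common window lengths: 45, 75, 15, 15, 105 min; longest is 105.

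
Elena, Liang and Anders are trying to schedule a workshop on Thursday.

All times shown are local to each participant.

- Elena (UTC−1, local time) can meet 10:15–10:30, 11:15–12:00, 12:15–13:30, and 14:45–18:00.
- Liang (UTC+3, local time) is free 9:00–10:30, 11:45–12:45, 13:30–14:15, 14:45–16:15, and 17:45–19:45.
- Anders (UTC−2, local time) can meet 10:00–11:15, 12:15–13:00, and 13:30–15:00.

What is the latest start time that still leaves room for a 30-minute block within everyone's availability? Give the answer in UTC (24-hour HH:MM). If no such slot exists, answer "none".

16:15

Elena → UTC: 11:15–11:30, 12:15–13:00, 13:15–14:30, 15:45–19:00.
Liang → UTC: 06:00–07:30, 08:45–09:45, 10:30–11:15, 11:45–13:15, 14:45–16:45.
Anders → UTC: 12:00–13:15, 14:15–15:00, 15:30–17:00.
Elena ∩ Liang: 12:15–13:00, 15:45–16:45.
Elena ∩ Liang ∩ Anders: 12:15–13:00, 15:45–16:45.
Windows ≥ 30 min: 12:15–13:00, 15:45–16:45.
Latest start in the last window 15:45–16:45 is 16:45 − 30 min = 16:15.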